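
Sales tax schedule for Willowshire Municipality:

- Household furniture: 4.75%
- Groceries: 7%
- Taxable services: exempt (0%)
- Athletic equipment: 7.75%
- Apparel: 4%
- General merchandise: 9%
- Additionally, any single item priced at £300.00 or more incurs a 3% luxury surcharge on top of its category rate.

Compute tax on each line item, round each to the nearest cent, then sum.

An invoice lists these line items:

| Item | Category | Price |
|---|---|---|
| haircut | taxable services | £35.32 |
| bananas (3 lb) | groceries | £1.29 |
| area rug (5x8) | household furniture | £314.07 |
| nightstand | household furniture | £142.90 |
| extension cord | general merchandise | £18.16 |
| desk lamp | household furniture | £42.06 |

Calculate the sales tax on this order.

Haircut £35.32: taxable services → 0% → £0.00
Bananas (3 lb) £1.29: groceries → 7% → £0.09
Area rug (5x8) £314.07: household furniture → 4.75% + 3% surcharge = 7.75% → £24.34
Nightstand £142.90: household furniture → 4.75% → £6.79
Extension cord £18.16: general merchandise → 9% → £1.63
Desk lamp £42.06: household furniture → 4.75% → £2.00
Total tax = £0.09 + £24.34 + £6.79 + £1.63 + £2.00 = £34.85

£34.85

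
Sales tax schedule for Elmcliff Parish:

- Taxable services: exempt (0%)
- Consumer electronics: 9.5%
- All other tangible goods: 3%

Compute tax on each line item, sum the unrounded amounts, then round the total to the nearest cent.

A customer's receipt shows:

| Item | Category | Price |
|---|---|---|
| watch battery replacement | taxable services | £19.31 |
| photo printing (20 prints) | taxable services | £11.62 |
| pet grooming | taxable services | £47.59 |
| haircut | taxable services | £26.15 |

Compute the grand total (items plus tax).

£104.67

Watch battery replacement £19.31: taxable services → 0% → £0.00
Photo printing (20 prints) £11.62: taxable services → 0% → £0.00
Pet grooming £47.59: taxable services → 0% → £0.00
Haircut £26.15: taxable services → 0% → £0.00
Subtotal = £104.67; unrounded tax = £0.00 → £0.00; total due = £104.67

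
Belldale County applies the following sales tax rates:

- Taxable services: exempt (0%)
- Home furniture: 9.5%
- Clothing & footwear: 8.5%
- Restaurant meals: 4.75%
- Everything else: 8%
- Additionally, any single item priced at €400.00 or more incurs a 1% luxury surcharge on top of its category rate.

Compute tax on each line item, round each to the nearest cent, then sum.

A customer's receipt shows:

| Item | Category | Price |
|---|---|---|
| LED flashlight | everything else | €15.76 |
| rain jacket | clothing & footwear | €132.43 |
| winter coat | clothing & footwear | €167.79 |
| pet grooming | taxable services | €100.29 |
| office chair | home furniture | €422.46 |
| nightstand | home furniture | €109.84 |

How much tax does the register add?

€81.57

LED flashlight €15.76: everything else → 8% → €1.26
Rain jacket €132.43: clothing & footwear → 8.5% → €11.26
Winter coat €167.79: clothing & footwear → 8.5% → €14.26
Pet grooming €100.29: taxable services → 0% → €0.00
Office chair €422.46: home furniture → 9.5% + 1% surcharge = 10.5% → €44.36
Nightstand €109.84: home furniture → 9.5% → €10.43
Total tax = €1.26 + €11.26 + €14.26 + €44.36 + €10.43 = €81.57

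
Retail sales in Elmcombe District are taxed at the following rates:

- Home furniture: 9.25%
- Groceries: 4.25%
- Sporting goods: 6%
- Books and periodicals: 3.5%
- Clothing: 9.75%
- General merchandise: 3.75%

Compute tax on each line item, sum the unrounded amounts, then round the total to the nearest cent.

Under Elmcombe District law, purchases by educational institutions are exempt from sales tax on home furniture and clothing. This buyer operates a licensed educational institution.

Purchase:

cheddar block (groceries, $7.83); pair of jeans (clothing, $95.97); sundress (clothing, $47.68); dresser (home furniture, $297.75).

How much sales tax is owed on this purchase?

$0.33

Cheddar block $7.83: groceries → 4.25% → $0.332775
Pair of jeans $95.97: clothing, buyer-exempt → 0% → $0.00
Sundress $47.68: clothing, buyer-exempt → 0% → $0.00
Dresser $297.75: home furniture, buyer-exempt → 0% → $0.00
Unrounded tax sum = $0.332775 → $0.33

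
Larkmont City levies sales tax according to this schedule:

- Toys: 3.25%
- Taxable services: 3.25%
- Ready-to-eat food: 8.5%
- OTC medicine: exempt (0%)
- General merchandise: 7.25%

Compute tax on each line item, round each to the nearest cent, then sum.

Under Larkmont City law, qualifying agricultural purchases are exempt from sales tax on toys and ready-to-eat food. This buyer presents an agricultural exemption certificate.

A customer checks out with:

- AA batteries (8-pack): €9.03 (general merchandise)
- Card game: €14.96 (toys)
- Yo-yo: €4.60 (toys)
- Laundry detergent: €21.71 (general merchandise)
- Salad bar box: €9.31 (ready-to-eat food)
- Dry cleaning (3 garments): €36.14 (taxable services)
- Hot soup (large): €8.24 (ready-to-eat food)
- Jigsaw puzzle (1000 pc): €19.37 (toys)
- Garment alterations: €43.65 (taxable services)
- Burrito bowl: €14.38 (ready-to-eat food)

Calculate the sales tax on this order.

€4.81

AA batteries (8-pack) €9.03: general merchandise → 7.25% → €0.65
Card game €14.96: toys, buyer-exempt → 0% → €0.00
Yo-yo €4.60: toys, buyer-exempt → 0% → €0.00
Laundry detergent €21.71: general merchandise → 7.25% → €1.57
Salad bar box €9.31: ready-to-eat food, buyer-exempt → 0% → €0.00
Dry cleaning (3 garments) €36.14: taxable services → 3.25% → €1.17
Hot soup (large) €8.24: ready-to-eat food, buyer-exempt → 0% → €0.00
Jigsaw puzzle (1000 pc) €19.37: toys, buyer-exempt → 0% → €0.00
Garment alterations €43.65: taxable services → 3.25% → €1.42
Burrito bowl €14.38: ready-to-eat food, buyer-exempt → 0% → €0.00
Total tax = €0.65 + €1.57 + €1.17 + €1.42 = €4.81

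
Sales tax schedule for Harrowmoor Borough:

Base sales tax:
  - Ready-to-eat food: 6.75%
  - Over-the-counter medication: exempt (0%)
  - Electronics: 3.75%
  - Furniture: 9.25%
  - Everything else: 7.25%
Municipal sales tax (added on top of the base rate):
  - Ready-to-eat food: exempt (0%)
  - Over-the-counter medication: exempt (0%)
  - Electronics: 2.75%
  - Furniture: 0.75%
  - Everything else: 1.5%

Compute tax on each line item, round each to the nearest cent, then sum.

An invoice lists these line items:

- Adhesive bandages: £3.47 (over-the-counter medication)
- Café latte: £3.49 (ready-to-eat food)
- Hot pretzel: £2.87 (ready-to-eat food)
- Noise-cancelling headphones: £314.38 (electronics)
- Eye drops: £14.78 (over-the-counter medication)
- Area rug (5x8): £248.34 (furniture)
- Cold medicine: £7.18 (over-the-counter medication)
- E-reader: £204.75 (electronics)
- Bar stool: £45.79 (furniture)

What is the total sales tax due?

Adhesive bandages £3.47: over-the-counter medication → 0% + 0% municipal = 0% → £0.00
Café latte £3.49: ready-to-eat food → 6.75% + 0% municipal = 6.75% → £0.24
Hot pretzel £2.87: ready-to-eat food → 6.75% + 0% municipal = 6.75% → £0.19
Noise-cancelling headphones £314.38: electronics → 3.75% + 2.75% municipal = 6.5% → £20.43
Eye drops £14.78: over-the-counter medication → 0% + 0% municipal = 0% → £0.00
Area rug (5x8) £248.34: furniture → 9.25% + 0.75% municipal = 10% → £24.83
Cold medicine £7.18: over-the-counter medication → 0% + 0% municipal = 0% → £0.00
E-reader £204.75: electronics → 3.75% + 2.75% municipal = 6.5% → £13.31
Bar stool £45.79: furniture → 9.25% + 0.75% municipal = 10% → £4.58
Total tax = £0.24 + £0.19 + £20.43 + £24.83 + £13.31 + £4.58 = £63.58

£63.58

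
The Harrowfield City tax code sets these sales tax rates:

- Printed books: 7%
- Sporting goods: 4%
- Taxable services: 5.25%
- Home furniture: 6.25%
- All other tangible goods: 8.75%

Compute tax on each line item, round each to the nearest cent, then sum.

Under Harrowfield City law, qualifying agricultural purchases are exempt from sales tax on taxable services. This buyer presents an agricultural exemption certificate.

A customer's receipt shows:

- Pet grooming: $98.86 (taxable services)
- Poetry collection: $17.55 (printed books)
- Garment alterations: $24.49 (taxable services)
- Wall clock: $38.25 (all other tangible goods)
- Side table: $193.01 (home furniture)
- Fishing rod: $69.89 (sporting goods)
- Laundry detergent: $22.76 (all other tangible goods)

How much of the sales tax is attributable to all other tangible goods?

Wall clock $38.25: all other tangible goods → 8.75% → $3.35
Laundry detergent $22.76: all other tangible goods → 8.75% → $1.99
Tax on all other tangible goods = $3.35 + $1.99 = $5.34

$5.34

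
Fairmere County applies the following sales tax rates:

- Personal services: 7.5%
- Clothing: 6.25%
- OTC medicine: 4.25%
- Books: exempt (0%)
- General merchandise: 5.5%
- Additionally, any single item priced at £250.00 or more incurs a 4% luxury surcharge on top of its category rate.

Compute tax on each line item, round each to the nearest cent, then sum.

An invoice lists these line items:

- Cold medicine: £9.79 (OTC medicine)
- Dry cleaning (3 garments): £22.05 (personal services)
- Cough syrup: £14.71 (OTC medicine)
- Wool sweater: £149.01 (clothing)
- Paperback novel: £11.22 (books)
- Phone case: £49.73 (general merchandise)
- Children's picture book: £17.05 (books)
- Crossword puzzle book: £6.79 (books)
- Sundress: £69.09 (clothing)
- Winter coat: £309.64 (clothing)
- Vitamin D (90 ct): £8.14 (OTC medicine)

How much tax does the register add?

Cold medicine £9.79: OTC medicine → 4.25% → £0.42
Dry cleaning (3 garments) £22.05: personal services → 7.5% → £1.65
Cough syrup £14.71: OTC medicine → 4.25% → £0.63
Wool sweater £149.01: clothing → 6.25% → £9.31
Paperback novel £11.22: books → 0% → £0.00
Phone case £49.73: general merchandise → 5.5% → £2.74
Children's picture book £17.05: books → 0% → £0.00
Crossword puzzle book £6.79: books → 0% → £0.00
Sundress £69.09: clothing → 6.25% → £4.32
Winter coat £309.64: clothing → 6.25% + 4% surcharge = 10.25% → £31.74
Vitamin D (90 ct) £8.14: OTC medicine → 4.25% → £0.35
Total tax = £0.42 + £1.65 + £0.63 + £9.31 + £2.74 + £4.32 + £31.74 + £0.35 = £51.16

£51.16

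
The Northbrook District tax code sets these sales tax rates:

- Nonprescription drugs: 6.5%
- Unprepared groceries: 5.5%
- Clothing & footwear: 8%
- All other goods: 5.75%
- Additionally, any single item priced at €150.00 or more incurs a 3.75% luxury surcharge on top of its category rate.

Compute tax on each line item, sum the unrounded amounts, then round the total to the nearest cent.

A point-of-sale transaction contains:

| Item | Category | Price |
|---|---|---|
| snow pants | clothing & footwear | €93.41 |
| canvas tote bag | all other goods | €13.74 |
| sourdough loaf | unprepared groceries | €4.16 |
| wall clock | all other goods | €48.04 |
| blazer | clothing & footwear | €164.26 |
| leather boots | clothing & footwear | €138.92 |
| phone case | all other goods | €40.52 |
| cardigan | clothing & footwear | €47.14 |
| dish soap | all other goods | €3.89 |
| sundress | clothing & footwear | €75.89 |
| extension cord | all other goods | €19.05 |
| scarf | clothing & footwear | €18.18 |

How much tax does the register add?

Snow pants €93.41: clothing & footwear → 8% → €7.4728
Canvas tote bag €13.74: all other goods → 5.75% → €0.79005
Sourdough loaf €4.16: unprepared groceries → 5.5% → €0.2288
Wall clock €48.04: all other goods → 5.75% → €2.7623
Blazer €164.26: clothing & footwear → 8% + 3.75% surcharge = 11.75% → €19.30055
Leather boots €138.92: clothing & footwear → 8% → €11.1136
Phone case €40.52: all other goods → 5.75% → €2.3299
Cardigan €47.14: clothing & footwear → 8% → €3.7712
Dish soap €3.89: all other goods → 5.75% → €0.223675
Sundress €75.89: clothing & footwear → 8% → €6.0712
Extension cord €19.05: all other goods → 5.75% → €1.095375
Scarf €18.18: clothing & footwear → 8% → €1.4544
Unrounded tax sum = €56.61385 → €56.61

€56.61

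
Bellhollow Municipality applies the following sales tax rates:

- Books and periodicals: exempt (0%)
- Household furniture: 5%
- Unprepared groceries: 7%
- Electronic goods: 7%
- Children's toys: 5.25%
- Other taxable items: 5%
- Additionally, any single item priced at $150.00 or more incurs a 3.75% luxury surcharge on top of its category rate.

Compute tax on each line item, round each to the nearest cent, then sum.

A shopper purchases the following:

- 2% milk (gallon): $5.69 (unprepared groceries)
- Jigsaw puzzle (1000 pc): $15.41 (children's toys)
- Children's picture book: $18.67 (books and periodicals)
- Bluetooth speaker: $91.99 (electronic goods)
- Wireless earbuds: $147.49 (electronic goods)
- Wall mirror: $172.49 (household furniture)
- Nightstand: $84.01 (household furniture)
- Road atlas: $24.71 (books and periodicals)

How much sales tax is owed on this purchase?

$37.26

2% milk (gallon) $5.69: unprepared groceries → 7% → $0.40
Jigsaw puzzle (1000 pc) $15.41: children's toys → 5.25% → $0.81
Children's picture book $18.67: books and periodicals → 0% → $0.00
Bluetooth speaker $91.99: electronic goods → 7% → $6.44
Wireless earbuds $147.49: electronic goods → 7% → $10.32
Wall mirror $172.49: household furniture → 5% + 3.75% surcharge = 8.75% → $15.09
Nightstand $84.01: household furniture → 5% → $4.20
Road atlas $24.71: books and periodicals → 0% → $0.00
Total tax = $0.40 + $0.81 + $6.44 + $10.32 + $15.09 + $4.20 = $37.26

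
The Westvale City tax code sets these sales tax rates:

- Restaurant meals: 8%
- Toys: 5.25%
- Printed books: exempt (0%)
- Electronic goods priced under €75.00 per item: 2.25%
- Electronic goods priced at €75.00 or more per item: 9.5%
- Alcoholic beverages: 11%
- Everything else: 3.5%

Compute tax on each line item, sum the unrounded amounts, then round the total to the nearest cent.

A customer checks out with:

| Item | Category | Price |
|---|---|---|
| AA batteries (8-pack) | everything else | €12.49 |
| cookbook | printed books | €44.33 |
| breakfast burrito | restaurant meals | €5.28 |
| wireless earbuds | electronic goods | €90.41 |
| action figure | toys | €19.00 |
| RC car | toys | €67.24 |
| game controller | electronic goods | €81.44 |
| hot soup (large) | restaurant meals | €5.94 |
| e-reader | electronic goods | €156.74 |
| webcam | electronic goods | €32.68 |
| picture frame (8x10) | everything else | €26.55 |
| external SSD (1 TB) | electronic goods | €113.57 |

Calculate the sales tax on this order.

€49.53

AA batteries (8-pack) €12.49: everything else → 3.5% → €0.43715
Cookbook €44.33: printed books → 0% → €0.00
Breakfast burrito €5.28: restaurant meals → 8% → €0.4224
Wireless earbuds €90.41: electronic goods, €75.00 or more → 9.5% → €8.58895
Action figure €19.00: toys → 5.25% → €0.9975
RC car €67.24: toys → 5.25% → €3.5301
Game controller €81.44: electronic goods, €75.00 or more → 9.5% → €7.7368
Hot soup (large) €5.94: restaurant meals → 8% → €0.4752
E-reader €156.74: electronic goods, €75.00 or more → 9.5% → €14.8903
Webcam €32.68: electronic goods, under €75.00 → 2.25% → €0.7353
Picture frame (8x10) €26.55: everything else → 3.5% → €0.92925
External SSD (1 TB) €113.57: electronic goods, €75.00 or more → 9.5% → €10.78915
Unrounded tax sum = €49.5321 → €49.53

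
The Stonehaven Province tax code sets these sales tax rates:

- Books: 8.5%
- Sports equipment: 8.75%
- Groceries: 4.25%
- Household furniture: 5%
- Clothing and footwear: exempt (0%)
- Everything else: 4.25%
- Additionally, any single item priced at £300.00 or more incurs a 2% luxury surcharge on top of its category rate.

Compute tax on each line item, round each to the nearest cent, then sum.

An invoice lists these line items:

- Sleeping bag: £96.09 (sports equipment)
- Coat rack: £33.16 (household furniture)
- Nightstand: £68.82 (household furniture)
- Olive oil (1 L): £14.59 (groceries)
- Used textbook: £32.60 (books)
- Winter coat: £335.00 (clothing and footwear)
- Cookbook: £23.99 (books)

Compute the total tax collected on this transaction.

£25.64

Sleeping bag £96.09: sports equipment → 8.75% → £8.41
Coat rack £33.16: household furniture → 5% → £1.66
Nightstand £68.82: household furniture → 5% → £3.44
Olive oil (1 L) £14.59: groceries → 4.25% → £0.62
Used textbook £32.60: books → 8.5% → £2.77
Winter coat £335.00: clothing and footwear → 0% + 2% surcharge = 2% → £6.70
Cookbook £23.99: books → 8.5% → £2.04
Total tax = £8.41 + £1.66 + £3.44 + £0.62 + £2.77 + £6.70 + £2.04 = £25.64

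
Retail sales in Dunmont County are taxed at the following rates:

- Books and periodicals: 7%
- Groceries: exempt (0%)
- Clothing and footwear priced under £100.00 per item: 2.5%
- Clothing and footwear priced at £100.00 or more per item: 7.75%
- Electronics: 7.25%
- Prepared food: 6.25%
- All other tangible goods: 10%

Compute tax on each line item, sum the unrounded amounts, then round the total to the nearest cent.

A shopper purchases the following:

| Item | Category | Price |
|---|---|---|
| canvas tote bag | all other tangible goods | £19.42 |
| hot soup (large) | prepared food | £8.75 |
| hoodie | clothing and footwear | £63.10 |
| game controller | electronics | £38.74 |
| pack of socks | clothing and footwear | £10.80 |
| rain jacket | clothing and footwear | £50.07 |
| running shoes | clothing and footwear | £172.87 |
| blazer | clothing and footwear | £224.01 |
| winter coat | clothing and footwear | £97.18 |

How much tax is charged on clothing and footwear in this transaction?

Hoodie £63.10: clothing and footwear, under £100.00 → 2.5% → £1.5775
Pack of socks £10.80: clothing and footwear, under £100.00 → 2.5% → £0.27
Rain jacket £50.07: clothing and footwear, under £100.00 → 2.5% → £1.25175
Running shoes £172.87: clothing and footwear, £100.00 or more → 7.75% → £13.397425
Blazer £224.01: clothing and footwear, £100.00 or more → 7.75% → £17.360775
Winter coat £97.18: clothing and footwear, under £100.00 → 2.5% → £2.4295
Tax on clothing and footwear: unrounded sum = £36.28695 → £36.29

£36.29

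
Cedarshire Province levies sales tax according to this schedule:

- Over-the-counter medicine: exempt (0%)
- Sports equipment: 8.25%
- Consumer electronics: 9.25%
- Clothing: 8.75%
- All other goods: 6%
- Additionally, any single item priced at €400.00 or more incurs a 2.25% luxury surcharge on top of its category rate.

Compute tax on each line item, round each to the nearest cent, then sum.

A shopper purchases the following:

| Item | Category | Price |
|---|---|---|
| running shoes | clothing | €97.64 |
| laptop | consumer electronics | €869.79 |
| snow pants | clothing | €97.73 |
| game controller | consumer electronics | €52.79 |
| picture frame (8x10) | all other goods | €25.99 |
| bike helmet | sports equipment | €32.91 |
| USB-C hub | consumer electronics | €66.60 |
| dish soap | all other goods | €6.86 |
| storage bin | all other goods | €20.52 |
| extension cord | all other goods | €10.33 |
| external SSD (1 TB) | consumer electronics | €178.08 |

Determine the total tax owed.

Running shoes €97.64: clothing → 8.75% → €8.54
Laptop €869.79: consumer electronics → 9.25% + 2.25% surcharge = 11.5% → €100.03
Snow pants €97.73: clothing → 8.75% → €8.55
Game controller €52.79: consumer electronics → 9.25% → €4.88
Picture frame (8x10) €25.99: all other goods → 6% → €1.56
Bike helmet €32.91: sports equipment → 8.25% → €2.72
USB-C hub €66.60: consumer electronics → 9.25% → €6.16
Dish soap €6.86: all other goods → 6% → €0.41
Storage bin €20.52: all other goods → 6% → €1.23
Extension cord €10.33: all other goods → 6% → €0.62
External SSD (1 TB) €178.08: consumer electronics → 9.25% → €16.47
Total tax = €8.54 + €100.03 + €8.55 + €4.88 + €1.56 + €2.72 + €6.16 + €0.41 + €1.23 + €0.62 + €16.47 = €151.17

€151.17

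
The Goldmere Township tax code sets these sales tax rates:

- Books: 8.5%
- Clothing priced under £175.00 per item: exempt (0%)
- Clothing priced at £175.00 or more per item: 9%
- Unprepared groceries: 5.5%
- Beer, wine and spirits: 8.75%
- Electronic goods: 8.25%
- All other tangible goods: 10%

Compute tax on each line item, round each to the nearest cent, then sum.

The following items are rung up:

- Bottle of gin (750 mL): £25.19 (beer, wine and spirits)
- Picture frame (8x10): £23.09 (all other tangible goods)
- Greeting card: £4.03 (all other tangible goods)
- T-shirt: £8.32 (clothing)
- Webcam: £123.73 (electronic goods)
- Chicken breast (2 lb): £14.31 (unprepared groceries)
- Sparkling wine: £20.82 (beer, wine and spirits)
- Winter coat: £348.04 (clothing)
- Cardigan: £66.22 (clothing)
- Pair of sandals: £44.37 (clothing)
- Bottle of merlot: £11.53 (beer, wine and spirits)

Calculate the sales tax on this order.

£50.06

Bottle of gin (750 mL) £25.19: beer, wine and spirits → 8.75% → £2.20
Picture frame (8x10) £23.09: all other tangible goods → 10% → £2.31
Greeting card £4.03: all other tangible goods → 10% → £0.40
T-shirt £8.32: clothing, under £175.00 → 0% → £0.00
Webcam £123.73: electronic goods → 8.25% → £10.21
Chicken breast (2 lb) £14.31: unprepared groceries → 5.5% → £0.79
Sparkling wine £20.82: beer, wine and spirits → 8.75% → £1.82
Winter coat £348.04: clothing, £175.00 or more → 9% → £31.32
Cardigan £66.22: clothing, under £175.00 → 0% → £0.00
Pair of sandals £44.37: clothing, under £175.00 → 0% → £0.00
Bottle of merlot £11.53: beer, wine and spirits → 8.75% → £1.01
Total tax = £2.20 + £2.31 + £0.40 + £10.21 + £0.79 + £1.82 + £31.32 + £1.01 = £50.06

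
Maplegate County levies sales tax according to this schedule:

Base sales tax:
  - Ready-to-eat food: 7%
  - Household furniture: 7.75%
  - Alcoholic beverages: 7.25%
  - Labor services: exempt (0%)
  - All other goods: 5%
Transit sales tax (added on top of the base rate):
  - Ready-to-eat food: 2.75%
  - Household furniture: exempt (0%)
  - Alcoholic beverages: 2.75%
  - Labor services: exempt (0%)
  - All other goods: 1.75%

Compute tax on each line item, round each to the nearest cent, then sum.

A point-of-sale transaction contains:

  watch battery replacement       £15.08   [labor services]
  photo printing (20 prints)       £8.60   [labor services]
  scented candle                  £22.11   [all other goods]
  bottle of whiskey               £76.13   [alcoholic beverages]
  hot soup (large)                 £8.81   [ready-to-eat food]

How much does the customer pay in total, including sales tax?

£140.69

Watch battery replacement £15.08: labor services → 0% + 0% transit = 0% → £0.00
Photo printing (20 prints) £8.60: labor services → 0% + 0% transit = 0% → £0.00
Scented candle £22.11: all other goods → 5% + 1.75% transit = 6.75% → £1.49
Bottle of whiskey £76.13: alcoholic beverages → 7.25% + 2.75% transit = 10% → £7.61
Hot soup (large) £8.81: ready-to-eat food → 7% + 2.75% transit = 9.75% → £0.86
Subtotal = £130.73; tax = £9.96; total due = £140.69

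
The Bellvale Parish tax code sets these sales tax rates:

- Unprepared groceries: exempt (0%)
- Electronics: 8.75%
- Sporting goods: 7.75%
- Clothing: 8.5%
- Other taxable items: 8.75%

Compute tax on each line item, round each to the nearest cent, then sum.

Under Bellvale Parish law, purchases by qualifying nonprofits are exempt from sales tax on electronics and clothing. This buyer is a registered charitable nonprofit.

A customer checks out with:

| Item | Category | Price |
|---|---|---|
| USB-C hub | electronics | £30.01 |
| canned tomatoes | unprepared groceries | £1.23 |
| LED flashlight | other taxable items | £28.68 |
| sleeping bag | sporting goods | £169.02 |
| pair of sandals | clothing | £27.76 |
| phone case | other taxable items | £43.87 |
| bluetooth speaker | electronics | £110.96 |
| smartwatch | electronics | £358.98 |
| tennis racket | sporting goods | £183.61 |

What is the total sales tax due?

£33.68

USB-C hub £30.01: electronics, buyer-exempt → 0% → £0.00
Canned tomatoes £1.23: unprepared groceries → 0% → £0.00
LED flashlight £28.68: other taxable items → 8.75% → £2.51
Sleeping bag £169.02: sporting goods → 7.75% → £13.10
Pair of sandals £27.76: clothing, buyer-exempt → 0% → £0.00
Phone case £43.87: other taxable items → 8.75% → £3.84
Bluetooth speaker £110.96: electronics, buyer-exempt → 0% → £0.00
Smartwatch £358.98: electronics, buyer-exempt → 0% → £0.00
Tennis racket £183.61: sporting goods → 7.75% → £14.23
Total tax = £2.51 + £13.10 + £3.84 + £14.23 = £33.68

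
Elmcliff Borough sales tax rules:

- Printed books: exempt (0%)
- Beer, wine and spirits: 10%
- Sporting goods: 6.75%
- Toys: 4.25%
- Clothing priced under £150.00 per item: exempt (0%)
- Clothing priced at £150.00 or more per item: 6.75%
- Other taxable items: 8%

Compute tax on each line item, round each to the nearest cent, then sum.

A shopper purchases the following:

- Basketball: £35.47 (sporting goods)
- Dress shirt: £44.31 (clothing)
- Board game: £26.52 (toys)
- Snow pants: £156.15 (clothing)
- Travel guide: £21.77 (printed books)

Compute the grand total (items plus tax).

£298.28

Basketball £35.47: sporting goods → 6.75% → £2.39
Dress shirt £44.31: clothing, under £150.00 → 0% → £0.00
Board game £26.52: toys → 4.25% → £1.13
Snow pants £156.15: clothing, £150.00 or more → 6.75% → £10.54
Travel guide £21.77: printed books → 0% → £0.00
Subtotal = £284.22; tax = £14.06; total due = £298.28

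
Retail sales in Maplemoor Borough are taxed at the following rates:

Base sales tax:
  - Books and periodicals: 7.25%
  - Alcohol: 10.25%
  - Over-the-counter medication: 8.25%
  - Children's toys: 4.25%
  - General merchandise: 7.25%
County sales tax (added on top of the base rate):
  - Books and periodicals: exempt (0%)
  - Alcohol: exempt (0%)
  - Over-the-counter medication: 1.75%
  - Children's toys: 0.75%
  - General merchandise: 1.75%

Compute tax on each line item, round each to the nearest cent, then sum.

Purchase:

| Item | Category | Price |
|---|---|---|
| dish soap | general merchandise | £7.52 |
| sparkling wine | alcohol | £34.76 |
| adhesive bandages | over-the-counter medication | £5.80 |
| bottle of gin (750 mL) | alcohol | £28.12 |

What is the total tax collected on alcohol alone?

£6.44

Sparkling wine £34.76: alcohol → 10.25% + 0% county = 10.25% → £3.56
Bottle of gin (750 mL) £28.12: alcohol → 10.25% + 0% county = 10.25% → £2.88
Tax on alcohol = £3.56 + £2.88 = £6.44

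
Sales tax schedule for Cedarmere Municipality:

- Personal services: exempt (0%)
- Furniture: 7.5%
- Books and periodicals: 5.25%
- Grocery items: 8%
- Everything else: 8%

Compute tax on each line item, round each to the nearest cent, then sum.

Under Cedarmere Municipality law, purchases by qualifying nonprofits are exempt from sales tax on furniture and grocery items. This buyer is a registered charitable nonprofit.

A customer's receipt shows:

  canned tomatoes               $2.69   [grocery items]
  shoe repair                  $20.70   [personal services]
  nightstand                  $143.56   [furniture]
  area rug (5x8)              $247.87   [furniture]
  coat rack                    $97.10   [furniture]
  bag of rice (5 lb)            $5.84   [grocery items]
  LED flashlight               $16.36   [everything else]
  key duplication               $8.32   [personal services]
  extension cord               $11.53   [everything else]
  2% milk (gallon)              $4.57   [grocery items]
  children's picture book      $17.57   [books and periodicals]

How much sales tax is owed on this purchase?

$3.15

Canned tomatoes $2.69: grocery items, buyer-exempt → 0% → $0.00
Shoe repair $20.70: personal services → 0% → $0.00
Nightstand $143.56: furniture, buyer-exempt → 0% → $0.00
Area rug (5x8) $247.87: furniture, buyer-exempt → 0% → $0.00
Coat rack $97.10: furniture, buyer-exempt → 0% → $0.00
Bag of rice (5 lb) $5.84: grocery items, buyer-exempt → 0% → $0.00
LED flashlight $16.36: everything else → 8% → $1.31
Key duplication $8.32: personal services → 0% → $0.00
Extension cord $11.53: everything else → 8% → $0.92
2% milk (gallon) $4.57: grocery items, buyer-exempt → 0% → $0.00
Children's picture book $17.57: books and periodicals → 5.25% → $0.92
Total tax = $1.31 + $0.92 + $0.92 = $3.15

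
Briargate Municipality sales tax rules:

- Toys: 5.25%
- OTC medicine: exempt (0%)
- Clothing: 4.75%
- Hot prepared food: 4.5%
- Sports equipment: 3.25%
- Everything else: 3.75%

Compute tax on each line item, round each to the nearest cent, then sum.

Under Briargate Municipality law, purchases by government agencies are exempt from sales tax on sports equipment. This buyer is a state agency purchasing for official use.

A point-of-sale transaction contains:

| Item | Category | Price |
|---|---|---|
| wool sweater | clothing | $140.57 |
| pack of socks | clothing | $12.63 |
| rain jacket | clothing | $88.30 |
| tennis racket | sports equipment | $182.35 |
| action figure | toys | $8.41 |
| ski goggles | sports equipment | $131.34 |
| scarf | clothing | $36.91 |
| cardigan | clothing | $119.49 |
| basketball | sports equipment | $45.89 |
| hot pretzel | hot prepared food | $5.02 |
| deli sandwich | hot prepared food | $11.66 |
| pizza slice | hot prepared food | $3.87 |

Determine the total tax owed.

$20.26

Wool sweater $140.57: clothing → 4.75% → $6.68
Pack of socks $12.63: clothing → 4.75% → $0.60
Rain jacket $88.30: clothing → 4.75% → $4.19
Tennis racket $182.35: sports equipment, buyer-exempt → 0% → $0.00
Action figure $8.41: toys → 5.25% → $0.44
Ski goggles $131.34: sports equipment, buyer-exempt → 0% → $0.00
Scarf $36.91: clothing → 4.75% → $1.75
Cardigan $119.49: clothing → 4.75% → $5.68
Basketball $45.89: sports equipment, buyer-exempt → 0% → $0.00
Hot pretzel $5.02: hot prepared food → 4.5% → $0.23
Deli sandwich $11.66: hot prepared food → 4.5% → $0.52
Pizza slice $3.87: hot prepared food → 4.5% → $0.17
Total tax = $6.68 + $0.60 + $4.19 + $0.44 + $1.75 + $5.68 + $0.23 + $0.52 + $0.17 = $20.26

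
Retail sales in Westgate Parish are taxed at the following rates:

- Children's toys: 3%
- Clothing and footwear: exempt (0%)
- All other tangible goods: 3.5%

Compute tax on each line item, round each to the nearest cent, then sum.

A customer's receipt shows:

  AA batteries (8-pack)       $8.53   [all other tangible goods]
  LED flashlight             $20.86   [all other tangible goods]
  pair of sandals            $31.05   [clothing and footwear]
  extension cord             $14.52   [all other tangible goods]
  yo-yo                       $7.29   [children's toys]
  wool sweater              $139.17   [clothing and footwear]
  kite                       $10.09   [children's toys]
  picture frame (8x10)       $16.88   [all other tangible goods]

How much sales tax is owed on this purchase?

$2.65

AA batteries (8-pack) $8.53: all other tangible goods → 3.5% → $0.30
LED flashlight $20.86: all other tangible goods → 3.5% → $0.73
Pair of sandals $31.05: clothing and footwear → 0% → $0.00
Extension cord $14.52: all other tangible goods → 3.5% → $0.51
Yo-yo $7.29: children's toys → 3% → $0.22
Wool sweater $139.17: clothing and footwear → 0% → $0.00
Kite $10.09: children's toys → 3% → $0.30
Picture frame (8x10) $16.88: all other tangible goods → 3.5% → $0.59
Total tax = $0.30 + $0.73 + $0.51 + $0.22 + $0.30 + $0.59 = $2.65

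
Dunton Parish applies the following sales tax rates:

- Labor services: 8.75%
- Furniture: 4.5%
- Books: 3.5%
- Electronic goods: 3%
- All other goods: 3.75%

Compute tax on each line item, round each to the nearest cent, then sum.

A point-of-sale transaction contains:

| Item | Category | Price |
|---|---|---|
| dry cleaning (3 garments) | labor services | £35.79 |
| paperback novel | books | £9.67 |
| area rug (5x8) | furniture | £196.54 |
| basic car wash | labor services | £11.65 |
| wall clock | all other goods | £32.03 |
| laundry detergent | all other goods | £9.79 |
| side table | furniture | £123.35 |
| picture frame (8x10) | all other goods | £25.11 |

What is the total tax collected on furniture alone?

£14.39

Area rug (5x8) £196.54: furniture → 4.5% → £8.84
Side table £123.35: furniture → 4.5% → £5.55
Tax on furniture = £8.84 + £5.55 = £14.39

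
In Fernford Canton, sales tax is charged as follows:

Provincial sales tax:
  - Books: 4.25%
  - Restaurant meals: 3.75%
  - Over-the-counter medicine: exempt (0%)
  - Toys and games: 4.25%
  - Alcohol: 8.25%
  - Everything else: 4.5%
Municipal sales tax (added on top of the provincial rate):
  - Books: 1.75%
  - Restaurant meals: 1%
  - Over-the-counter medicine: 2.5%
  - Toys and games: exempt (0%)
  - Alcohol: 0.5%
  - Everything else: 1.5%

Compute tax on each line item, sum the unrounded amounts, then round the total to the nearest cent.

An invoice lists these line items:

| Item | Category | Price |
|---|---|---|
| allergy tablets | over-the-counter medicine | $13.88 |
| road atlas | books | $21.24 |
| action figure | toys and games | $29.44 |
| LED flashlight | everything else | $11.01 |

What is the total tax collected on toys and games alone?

$1.25

Action figure $29.44: toys and games → 4.25% + 0% municipal = 4.25% → $1.2512
Tax on toys and games: unrounded sum = $1.2512 → $1.25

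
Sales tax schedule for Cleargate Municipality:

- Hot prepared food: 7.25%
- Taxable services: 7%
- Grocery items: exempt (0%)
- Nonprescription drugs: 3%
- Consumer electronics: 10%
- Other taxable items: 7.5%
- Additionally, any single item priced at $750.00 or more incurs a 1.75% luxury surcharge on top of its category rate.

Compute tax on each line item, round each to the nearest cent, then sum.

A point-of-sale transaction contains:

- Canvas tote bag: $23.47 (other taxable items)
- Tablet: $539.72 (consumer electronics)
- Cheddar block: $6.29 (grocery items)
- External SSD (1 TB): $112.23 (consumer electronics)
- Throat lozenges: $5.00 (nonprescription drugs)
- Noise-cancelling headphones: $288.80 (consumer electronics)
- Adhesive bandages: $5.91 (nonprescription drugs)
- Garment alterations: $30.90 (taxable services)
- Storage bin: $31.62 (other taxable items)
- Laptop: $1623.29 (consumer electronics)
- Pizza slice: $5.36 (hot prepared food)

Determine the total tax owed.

Canvas tote bag $23.47: other taxable items → 7.5% → $1.76
Tablet $539.72: consumer electronics → 10% → $53.97
Cheddar block $6.29: grocery items → 0% → $0.00
External SSD (1 TB) $112.23: consumer electronics → 10% → $11.22
Throat lozenges $5.00: nonprescription drugs → 3% → $0.15
Noise-cancelling headphones $288.80: consumer electronics → 10% → $28.88
Adhesive bandages $5.91: nonprescription drugs → 3% → $0.18
Garment alterations $30.90: taxable services → 7% → $2.16
Storage bin $31.62: other taxable items → 7.5% → $2.37
Laptop $1623.29: consumer electronics → 10% + 1.75% surcharge = 11.75% → $190.74
Pizza slice $5.36: hot prepared food → 7.25% → $0.39
Total tax = $1.76 + $53.97 + $11.22 + $0.15 + $28.88 + $0.18 + $2.16 + $2.37 + $190.74 + $0.39 = $291.82

$291.82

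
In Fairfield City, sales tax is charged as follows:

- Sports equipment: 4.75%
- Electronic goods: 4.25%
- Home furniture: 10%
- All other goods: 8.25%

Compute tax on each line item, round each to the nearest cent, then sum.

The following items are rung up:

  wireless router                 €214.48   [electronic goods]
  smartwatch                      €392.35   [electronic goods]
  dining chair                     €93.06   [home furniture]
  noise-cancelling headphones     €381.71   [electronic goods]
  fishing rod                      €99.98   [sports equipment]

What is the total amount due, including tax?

Wireless router €214.48: electronic goods → 4.25% → €9.12
Smartwatch €392.35: electronic goods → 4.25% → €16.67
Dining chair €93.06: home furniture → 10% → €9.31
Noise-cancelling headphones €381.71: electronic goods → 4.25% → €16.22
Fishing rod €99.98: sports equipment → 4.75% → €4.75
Subtotal = €1181.58; tax = €56.07; total due = €1237.65

€1237.65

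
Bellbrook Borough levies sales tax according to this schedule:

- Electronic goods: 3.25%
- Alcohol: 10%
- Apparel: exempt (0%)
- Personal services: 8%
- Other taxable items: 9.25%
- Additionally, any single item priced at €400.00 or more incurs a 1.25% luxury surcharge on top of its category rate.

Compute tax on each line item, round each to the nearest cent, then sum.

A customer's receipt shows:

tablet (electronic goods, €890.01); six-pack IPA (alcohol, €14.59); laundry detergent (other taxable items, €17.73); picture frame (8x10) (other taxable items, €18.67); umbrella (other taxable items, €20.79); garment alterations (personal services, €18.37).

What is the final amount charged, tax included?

€1028.43

Tablet €890.01: electronic goods → 3.25% + 1.25% surcharge = 4.5% → €40.05
Six-pack IPA €14.59: alcohol → 10% → €1.46
Laundry detergent €17.73: other taxable items → 9.25% → €1.64
Picture frame (8x10) €18.67: other taxable items → 9.25% → €1.73
Umbrella €20.79: other taxable items → 9.25% → €1.92
Garment alterations €18.37: personal services → 8% → €1.47
Subtotal = €980.16; tax = €48.27; total due = €1028.43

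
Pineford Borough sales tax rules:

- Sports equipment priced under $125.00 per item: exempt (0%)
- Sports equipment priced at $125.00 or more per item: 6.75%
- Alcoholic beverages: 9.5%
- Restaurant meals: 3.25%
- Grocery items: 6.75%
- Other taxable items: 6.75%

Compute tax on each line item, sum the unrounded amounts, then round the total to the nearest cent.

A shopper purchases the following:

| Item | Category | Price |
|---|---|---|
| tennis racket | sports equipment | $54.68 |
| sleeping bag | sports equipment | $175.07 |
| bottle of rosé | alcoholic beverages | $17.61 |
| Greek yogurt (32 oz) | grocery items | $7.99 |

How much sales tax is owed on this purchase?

$14.03

Tennis racket $54.68: sports equipment, under $125.00 → 0% → $0.00
Sleeping bag $175.07: sports equipment, $125.00 or more → 6.75% → $11.817225
Bottle of rosé $17.61: alcoholic beverages → 9.5% → $1.67295
Greek yogurt (32 oz) $7.99: grocery items → 6.75% → $0.539325
Unrounded tax sum = $14.0295 → $14.03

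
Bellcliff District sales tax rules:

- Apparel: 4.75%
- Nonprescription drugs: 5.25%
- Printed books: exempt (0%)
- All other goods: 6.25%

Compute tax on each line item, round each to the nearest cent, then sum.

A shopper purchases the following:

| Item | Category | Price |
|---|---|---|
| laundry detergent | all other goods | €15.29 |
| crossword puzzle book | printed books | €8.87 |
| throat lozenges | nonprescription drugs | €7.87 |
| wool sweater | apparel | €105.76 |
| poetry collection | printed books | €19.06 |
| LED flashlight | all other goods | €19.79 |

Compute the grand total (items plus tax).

€184.27

Laundry detergent €15.29: all other goods → 6.25% → €0.96
Crossword puzzle book €8.87: printed books → 0% → €0.00
Throat lozenges €7.87: nonprescription drugs → 5.25% → €0.41
Wool sweater €105.76: apparel → 4.75% → €5.02
Poetry collection €19.06: printed books → 0% → €0.00
LED flashlight €19.79: all other goods → 6.25% → €1.24
Subtotal = €176.64; tax = €7.63; total due = €184.27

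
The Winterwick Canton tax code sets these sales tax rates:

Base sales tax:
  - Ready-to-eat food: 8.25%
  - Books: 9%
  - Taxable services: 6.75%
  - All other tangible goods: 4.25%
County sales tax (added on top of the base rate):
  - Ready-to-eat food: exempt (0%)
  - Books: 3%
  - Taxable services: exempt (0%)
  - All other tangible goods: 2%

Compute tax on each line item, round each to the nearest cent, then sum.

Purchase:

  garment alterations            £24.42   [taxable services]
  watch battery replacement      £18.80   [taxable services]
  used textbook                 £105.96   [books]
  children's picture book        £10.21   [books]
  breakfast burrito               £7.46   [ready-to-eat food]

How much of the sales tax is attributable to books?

Used textbook £105.96: books → 9% + 3% county = 12% → £12.72
Children's picture book £10.21: books → 9% + 3% county = 12% → £1.23
Tax on books = £12.72 + £1.23 = £13.95

£13.95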